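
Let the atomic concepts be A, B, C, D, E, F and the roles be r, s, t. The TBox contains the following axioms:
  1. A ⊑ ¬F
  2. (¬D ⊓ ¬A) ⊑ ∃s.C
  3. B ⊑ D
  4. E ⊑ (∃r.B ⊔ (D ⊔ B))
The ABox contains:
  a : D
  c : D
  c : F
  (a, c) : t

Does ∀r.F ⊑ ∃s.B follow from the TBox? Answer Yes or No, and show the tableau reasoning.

No

1. ∀r.F ⊑ ∃s.B  ⇔  (∀r.F ⊓ ∀s.¬B) unsat w.r.t. T
   open: L(x₀) ⊇ {D, ¬A, ¬E, ∀r.F, ∀s.¬B}
2. Hence ∀r.F ⊑ ∃s.B: not entailed.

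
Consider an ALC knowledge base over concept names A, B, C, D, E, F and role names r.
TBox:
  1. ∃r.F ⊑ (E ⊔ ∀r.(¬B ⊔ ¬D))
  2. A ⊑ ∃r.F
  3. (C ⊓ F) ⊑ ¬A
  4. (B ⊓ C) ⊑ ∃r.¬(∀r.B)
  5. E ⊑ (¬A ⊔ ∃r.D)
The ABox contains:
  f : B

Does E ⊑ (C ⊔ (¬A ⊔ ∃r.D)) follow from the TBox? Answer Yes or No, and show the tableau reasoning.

1. E ⊑ (C ⊔ (¬A ⊔ ∃r.D))  ⇔  (E ⊓ (¬C ⊓ (A ⊓ ∀r.¬D))) unsat w.r.t. T
   all branches close; clash {A, ¬A} at x₀
2. Hence E ⊑ (C ⊔ (¬A ⊔ ∃r.D)): entailed.

Yes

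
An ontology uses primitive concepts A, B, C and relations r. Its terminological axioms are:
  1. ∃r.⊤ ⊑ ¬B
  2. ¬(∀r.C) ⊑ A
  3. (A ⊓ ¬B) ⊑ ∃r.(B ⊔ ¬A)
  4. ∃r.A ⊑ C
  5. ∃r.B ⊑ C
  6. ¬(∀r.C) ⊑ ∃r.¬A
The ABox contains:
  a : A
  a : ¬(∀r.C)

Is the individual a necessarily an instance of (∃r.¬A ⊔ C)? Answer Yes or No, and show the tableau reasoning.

1. a : (∃r.¬A ⊔ C)?  L(a) = {A, ¬(∀r.C)} ∪ {(∀r.A ⊓ ¬C)}
   clash {C, ¬C} at a — a ∈ (∃r.¬A ⊔ C)
2. Hence a : (∃r.¬A ⊔ C): entailed.

Yes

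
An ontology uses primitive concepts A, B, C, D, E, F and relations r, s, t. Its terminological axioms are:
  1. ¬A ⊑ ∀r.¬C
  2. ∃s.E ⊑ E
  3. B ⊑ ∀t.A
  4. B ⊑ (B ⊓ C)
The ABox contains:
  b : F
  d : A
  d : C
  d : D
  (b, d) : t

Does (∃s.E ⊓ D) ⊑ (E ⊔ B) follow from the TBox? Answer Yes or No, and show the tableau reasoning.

1. (∃s.E ⊓ D) ⊑ (E ⊔ B)  ⇔  ((∃s.E ⊓ D) ⊓ (¬E ⊓ ¬B)) unsat w.r.t. T
   all branches close; clash {E, ¬E} at x₀
2. Hence (∃s.E ⊓ D) ⊑ (E ⊔ B): entailed.

Yes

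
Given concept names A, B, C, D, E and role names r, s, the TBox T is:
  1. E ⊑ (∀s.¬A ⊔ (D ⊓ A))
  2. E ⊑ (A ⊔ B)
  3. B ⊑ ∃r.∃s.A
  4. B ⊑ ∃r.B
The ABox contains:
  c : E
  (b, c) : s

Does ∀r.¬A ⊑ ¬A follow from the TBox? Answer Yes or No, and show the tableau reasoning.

No

1. ∀r.¬A ⊑ ¬A  ⇔  (∀r.¬A ⊓ A) unsat w.r.t. T
   open: L(x₀) ⊇ {A, ¬B, ¬E, ∀r.¬A}
2. Hence ∀r.¬A ⊑ ¬A: not entailed.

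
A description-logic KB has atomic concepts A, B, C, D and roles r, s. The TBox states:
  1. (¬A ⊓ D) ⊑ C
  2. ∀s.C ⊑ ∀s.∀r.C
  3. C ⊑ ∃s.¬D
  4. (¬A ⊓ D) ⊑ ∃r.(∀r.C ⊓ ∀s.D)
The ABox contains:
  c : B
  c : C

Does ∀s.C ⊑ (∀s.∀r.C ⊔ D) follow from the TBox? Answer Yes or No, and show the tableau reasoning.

1. ∀s.C ⊑ (∀s.∀r.C ⊔ D)  ⇔  (∀s.C ⊓ (∃s.∃r.¬C ⊓ ¬D)) unsat w.r.t. T
   all branches close; clash {C, ¬C} at an ∃-successor
2. Hence ∀s.C ⊑ (∀s.∀r.C ⊔ D): entailed.

Yes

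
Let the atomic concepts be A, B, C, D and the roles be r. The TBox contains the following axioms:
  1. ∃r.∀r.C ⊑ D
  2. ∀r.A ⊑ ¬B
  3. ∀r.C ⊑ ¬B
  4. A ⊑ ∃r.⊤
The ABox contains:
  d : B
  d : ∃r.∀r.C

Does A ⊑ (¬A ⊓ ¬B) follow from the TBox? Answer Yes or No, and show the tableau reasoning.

1. A ⊑ (¬A ⊓ ¬B)  ⇔  (A ⊓ (A ⊔ B)) unsat w.r.t. T
   apply at x₀: A⊑∃r.⊤
   open: L(x₀) ⊇ {A, ∀r.∃r.¬C, ∃r.¬A, ∃r.¬C, ∃r.⊤} (+ ∃-successors)
2. Hence A ⊑ (¬A ⊓ ¬B): not entailed.

No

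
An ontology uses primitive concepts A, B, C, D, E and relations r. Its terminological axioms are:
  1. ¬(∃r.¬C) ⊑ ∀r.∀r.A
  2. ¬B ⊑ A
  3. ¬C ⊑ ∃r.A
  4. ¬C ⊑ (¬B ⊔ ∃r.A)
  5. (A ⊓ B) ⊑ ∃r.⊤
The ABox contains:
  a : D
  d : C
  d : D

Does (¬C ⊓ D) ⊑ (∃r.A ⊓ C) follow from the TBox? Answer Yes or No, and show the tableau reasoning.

No

1. (¬C ⊓ D) ⊑ (∃r.A ⊓ C)  ⇔  ((¬C ⊓ D) ⊓ (∀r.¬A ⊔ ¬C)) unsat w.r.t. T
   apply at x₀: ¬C⊑∃r.A; ¬C⊑(¬B ⊔ ∃r.A)
   open: L(x₀) ⊇ {B, D, ¬A, ¬C, ∃r.A, …} (+ ∃-successors)
2. Hence (¬C ⊓ D) ⊑ (∃r.A ⊓ C): not entailed.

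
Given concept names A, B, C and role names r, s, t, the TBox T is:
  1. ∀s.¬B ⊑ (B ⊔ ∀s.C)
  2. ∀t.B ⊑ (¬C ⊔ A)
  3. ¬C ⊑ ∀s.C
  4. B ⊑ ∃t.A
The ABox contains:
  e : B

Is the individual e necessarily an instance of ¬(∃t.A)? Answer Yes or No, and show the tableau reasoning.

1. e : ¬(∃t.A)?  L(e) = {B} ∪ {∃t.A}
   open: L(e) ⊇ {B, C, ∃s.B, ∃t.A, ∃t.¬B} (+ ∃-successors) — e ∉ ¬(∃t.A) possible
2. Hence e : ¬(∃t.A): not entailed.

No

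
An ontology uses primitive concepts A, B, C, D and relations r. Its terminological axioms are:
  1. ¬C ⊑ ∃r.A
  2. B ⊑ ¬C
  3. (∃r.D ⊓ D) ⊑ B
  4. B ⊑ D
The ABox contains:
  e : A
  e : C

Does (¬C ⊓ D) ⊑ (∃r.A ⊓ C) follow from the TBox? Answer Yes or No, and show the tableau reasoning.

No

1. (¬C ⊓ D) ⊑ (∃r.A ⊓ C)  ⇔  ((¬C ⊓ D) ⊓ (∀r.¬A ⊔ ¬C)) unsat w.r.t. T
   apply at x₀: ¬C⊑∃r.A
   open: L(x₀) ⊇ {D, ¬C, ∀r.¬D, ∃r.A} (+ ∃-successors)
2. Hence (¬C ⊓ D) ⊑ (∃r.A ⊓ C): not entailed.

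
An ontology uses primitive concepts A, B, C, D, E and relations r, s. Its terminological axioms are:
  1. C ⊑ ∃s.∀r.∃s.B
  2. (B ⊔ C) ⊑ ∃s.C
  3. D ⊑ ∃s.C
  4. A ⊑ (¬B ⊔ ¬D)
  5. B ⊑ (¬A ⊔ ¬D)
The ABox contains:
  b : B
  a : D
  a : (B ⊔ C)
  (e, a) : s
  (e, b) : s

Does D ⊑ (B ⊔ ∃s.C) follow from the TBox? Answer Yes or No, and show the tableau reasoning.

1. D ⊑ (B ⊔ ∃s.C)  ⇔  (D ⊓ (¬B ⊓ ∀s.¬C)) unsat w.r.t. T
   all branches close; clash {C, ¬C} at an ∃-successor
2. Hence D ⊑ (B ⊔ ∃s.C): entailed.

Yes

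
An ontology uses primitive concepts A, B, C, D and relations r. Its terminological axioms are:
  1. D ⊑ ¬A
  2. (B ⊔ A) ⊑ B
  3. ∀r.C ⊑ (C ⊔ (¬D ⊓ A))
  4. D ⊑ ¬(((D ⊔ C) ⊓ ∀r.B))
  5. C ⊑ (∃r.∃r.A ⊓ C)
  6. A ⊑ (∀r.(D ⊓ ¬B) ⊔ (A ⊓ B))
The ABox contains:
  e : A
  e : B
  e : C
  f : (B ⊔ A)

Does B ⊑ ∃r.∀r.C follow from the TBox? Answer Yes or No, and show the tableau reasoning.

No

1. B ⊑ ∃r.∀r.C  ⇔  (B ⊓ ∀r.∃r.¬C) unsat w.r.t. T
   open: L(x₀) ⊇ {B, ¬A, ¬C, ¬D, ∀r.∃r.¬C, …} (+ ∃-successors)
2. Hence B ⊑ ∃r.∀r.C: not entailed.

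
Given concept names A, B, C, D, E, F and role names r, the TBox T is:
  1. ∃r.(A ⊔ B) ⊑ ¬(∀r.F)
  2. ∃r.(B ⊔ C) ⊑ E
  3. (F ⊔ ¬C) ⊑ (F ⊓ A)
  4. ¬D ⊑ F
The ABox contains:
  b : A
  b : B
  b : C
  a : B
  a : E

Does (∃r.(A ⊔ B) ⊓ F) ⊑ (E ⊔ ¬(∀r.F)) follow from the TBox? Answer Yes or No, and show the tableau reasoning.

Yes

1. (∃r.(A ⊔ B) ⊓ F) ⊑ (E ⊔ ¬(∀r.F))  ⇔  ((∃r.(A ⊔ B) ⊓ F) ⊓ (¬E ⊓ ∀r.F)) unsat w.r.t. T
   all branches close; clash {E, ¬E} at x₀
2. Hence (∃r.(A ⊔ B) ⊓ F) ⊑ (E ⊔ ¬(∀r.F)): entailed.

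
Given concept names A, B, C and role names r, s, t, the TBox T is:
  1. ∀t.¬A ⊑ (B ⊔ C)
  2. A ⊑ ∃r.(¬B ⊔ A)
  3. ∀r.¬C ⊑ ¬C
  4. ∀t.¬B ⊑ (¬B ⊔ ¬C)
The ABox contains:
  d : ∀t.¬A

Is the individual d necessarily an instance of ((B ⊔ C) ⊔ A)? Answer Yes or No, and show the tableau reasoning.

Yes

1. d : ((B ⊔ C) ⊔ A)?  L(d) = {∀t.¬A} ∪ {((¬B ⊓ ¬C) ⊓ ¬A)}
   clash {C, ¬C} at d — d ∈ ((B ⊔ C) ⊔ A)
2. Hence d : ((B ⊔ C) ⊔ A): entailed.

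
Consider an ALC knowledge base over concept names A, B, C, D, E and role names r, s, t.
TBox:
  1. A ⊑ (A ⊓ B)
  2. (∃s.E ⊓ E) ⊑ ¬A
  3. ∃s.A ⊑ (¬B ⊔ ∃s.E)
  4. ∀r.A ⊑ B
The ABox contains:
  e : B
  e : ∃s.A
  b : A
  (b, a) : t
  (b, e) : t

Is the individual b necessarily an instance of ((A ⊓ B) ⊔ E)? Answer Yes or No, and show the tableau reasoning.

1. b : ((A ⊓ B) ⊔ E)?  L(b) = {A} ∪ {((¬A ⊔ ¬B) ⊓ ¬E)}
   clash {B, ¬B} at b — b ∈ ((A ⊓ B) ⊔ E)
2. Hence b : ((A ⊓ B) ⊔ E): entailed.

Yes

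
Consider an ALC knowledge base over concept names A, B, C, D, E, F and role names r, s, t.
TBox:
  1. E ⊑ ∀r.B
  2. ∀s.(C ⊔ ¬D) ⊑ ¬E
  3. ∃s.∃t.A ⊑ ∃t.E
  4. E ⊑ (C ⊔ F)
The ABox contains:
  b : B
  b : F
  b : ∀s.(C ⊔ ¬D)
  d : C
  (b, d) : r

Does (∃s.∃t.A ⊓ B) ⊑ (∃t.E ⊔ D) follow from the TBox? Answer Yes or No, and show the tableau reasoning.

1. (∃s.∃t.A ⊓ B) ⊑ (∃t.E ⊔ D)  ⇔  ((∃s.∃t.A ⊓ B) ⊓ (∀t.¬E ⊓ ¬D)) unsat w.r.t. T
   all branches close; clash {E, ¬E} at an ∃-successor
2. Hence (∃s.∃t.A ⊓ B) ⊑ (∃t.E ⊔ D): entailed.

Yes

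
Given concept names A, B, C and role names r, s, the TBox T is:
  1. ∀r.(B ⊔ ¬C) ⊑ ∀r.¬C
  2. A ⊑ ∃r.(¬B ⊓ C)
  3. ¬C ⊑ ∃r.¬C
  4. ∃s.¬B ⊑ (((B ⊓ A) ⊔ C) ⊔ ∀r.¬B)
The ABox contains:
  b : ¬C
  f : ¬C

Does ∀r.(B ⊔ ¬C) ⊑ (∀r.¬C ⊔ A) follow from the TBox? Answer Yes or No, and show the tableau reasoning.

Yes

1. ∀r.(B ⊔ ¬C) ⊑ (∀r.¬C ⊔ A)  ⇔  (∀r.(B ⊔ ¬C) ⊓ (∃r.C ⊓ ¬A)) unsat w.r.t. T
   all branches close; clash {C, ¬C} at an ∃-successor
2. Hence ∀r.(B ⊔ ¬C) ⊑ (∀r.¬C ⊔ A): entailed.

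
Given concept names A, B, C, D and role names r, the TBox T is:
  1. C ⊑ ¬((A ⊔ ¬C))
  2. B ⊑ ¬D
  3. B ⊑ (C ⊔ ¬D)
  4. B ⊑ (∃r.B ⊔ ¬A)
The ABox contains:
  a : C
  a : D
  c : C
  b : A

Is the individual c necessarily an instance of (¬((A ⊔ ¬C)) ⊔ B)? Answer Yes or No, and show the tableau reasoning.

Yes

1. c : (¬((A ⊔ ¬C)) ⊔ B)?  L(c) = {C} ∪ {((A ⊔ ¬C) ⊓ ¬B)}
   clash {C, ¬C} at c — c ∈ (¬((A ⊔ ¬C)) ⊔ B)
2. Hence c : (¬((A ⊔ ¬C)) ⊔ B): entailed.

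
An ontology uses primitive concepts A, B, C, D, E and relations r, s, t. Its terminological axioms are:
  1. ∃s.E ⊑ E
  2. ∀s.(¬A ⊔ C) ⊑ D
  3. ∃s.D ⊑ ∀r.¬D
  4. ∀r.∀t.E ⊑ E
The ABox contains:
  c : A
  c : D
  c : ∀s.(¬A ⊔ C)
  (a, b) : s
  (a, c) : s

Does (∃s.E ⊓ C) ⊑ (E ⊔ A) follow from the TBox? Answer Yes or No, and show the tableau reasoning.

1. (∃s.E ⊓ C) ⊑ (E ⊔ A)  ⇔  ((∃s.E ⊓ C) ⊓ (¬E ⊓ ¬A)) unsat w.r.t. T
   all branches close; clash {E, ¬E} at x₀
2. Hence (∃s.E ⊓ C) ⊑ (E ⊔ A): entailed.

Yes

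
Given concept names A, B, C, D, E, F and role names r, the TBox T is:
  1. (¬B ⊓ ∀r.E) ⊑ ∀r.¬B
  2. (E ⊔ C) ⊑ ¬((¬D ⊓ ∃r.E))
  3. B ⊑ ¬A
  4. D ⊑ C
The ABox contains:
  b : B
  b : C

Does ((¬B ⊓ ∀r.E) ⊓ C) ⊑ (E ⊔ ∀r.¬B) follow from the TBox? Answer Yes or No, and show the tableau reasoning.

Yes

1. ((¬B ⊓ ∀r.E) ⊓ C) ⊑ (E ⊔ ∀r.¬B)  ⇔  (((¬B ⊓ ∀r.E) ⊓ C) ⊓ (¬E ⊓ ∃r.B)) unsat w.r.t. T
   all branches close; clash {B, ¬B} at an ∃-successor
2. Hence ((¬B ⊓ ∀r.E) ⊓ C) ⊑ (E ⊔ ∀r.¬B): entailed.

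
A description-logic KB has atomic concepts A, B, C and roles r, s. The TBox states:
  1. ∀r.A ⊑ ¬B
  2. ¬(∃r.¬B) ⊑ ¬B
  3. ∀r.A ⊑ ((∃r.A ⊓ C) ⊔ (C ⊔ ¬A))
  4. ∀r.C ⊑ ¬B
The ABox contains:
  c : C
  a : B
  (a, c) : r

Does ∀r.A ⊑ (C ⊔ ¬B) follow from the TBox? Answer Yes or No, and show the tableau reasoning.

1. ∀r.A ⊑ (C ⊔ ¬B)  ⇔  (∀r.A ⊓ (¬C ⊓ B)) unsat w.r.t. T
   all branches close; clash {B, ¬B} at x₀
2. Hence ∀r.A ⊑ (C ⊔ ¬B): entailed.

Yes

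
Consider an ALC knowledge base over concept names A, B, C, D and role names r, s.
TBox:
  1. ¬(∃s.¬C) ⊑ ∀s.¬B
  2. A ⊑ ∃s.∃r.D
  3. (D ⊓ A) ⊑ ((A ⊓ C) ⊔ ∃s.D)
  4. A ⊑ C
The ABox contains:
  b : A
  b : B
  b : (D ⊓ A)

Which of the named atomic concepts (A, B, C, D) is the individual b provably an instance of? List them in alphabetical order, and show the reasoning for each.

{A, B, C, D}

1. b : A?  L(b) = {A, B, (D ⊓ A)} ∪ {¬A}
   clash {A, ¬A} at b — b ∈ A
2. b : B?  L(b) = {A, B, (D ⊓ A)} ∪ {¬B}
   clash {B, ¬B} at b — b ∈ B
3. b : C?  L(b) = {A, B, (D ⊓ A)} ∪ {¬C}
   clash {C, ¬C} at b — b ∈ C
4. b : D?  L(b) = {A, B, (D ⊓ A)} ∪ {¬D}
   clash {D, ¬D} at b — b ∈ D
5. Entailed for b: {A, B, C, D}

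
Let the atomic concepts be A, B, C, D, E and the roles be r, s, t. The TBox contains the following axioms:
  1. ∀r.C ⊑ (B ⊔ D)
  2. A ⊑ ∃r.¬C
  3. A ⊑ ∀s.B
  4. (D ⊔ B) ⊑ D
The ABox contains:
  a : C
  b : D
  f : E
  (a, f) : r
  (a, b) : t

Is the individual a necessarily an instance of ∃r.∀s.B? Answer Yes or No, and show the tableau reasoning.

No

1. a : ∃r.∀s.B?  L(a) = {C} ∪ {∀r.∃s.¬B}
   open: L(a) ⊇ {C, ¬A, ¬B, ¬D, ∀r.∃s.¬B, …} (+ ∃-successors) — a ∉ ∃r.∀s.B possible
2. Hence a : ∃r.∀s.B: not entailed.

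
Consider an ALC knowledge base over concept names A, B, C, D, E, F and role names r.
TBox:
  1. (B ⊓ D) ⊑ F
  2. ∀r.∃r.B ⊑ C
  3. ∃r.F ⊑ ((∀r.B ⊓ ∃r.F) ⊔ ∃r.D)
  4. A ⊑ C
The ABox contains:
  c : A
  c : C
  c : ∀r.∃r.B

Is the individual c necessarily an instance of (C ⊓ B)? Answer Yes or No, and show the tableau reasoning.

1. c : (C ⊓ B)?  L(c) = {A, C, ∀r.∃r.B} ∪ {(¬C ⊔ ¬B)}
   open: L(c) ⊇ {A, C, ¬B, ∀r.¬F, ∀r.∃r.B} — c ∉ (C ⊓ B) possible
2. Hence c : (C ⊓ B): not entailed.

No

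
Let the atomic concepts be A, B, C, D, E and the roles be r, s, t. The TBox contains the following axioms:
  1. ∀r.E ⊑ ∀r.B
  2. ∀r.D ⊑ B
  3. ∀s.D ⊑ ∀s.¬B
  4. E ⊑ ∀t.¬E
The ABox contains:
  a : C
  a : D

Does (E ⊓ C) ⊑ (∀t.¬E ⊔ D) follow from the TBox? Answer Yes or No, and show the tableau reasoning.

Yes

1. (E ⊓ C) ⊑ (∀t.¬E ⊔ D)  ⇔  ((E ⊓ C) ⊓ (∃t.E ⊓ ¬D)) unsat w.r.t. T
   all branches close; clash {E, ¬E} at an ∃-successor
2. Hence (E ⊓ C) ⊑ (∀t.¬E ⊔ D): entailed.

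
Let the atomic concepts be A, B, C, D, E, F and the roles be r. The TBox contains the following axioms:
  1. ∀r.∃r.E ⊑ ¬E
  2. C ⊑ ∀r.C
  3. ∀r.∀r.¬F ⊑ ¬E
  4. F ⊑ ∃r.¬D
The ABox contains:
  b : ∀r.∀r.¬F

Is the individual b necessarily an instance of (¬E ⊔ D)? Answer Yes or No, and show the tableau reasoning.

Yes

1. b : (¬E ⊔ D)?  L(b) = {∀r.∀r.¬F} ∪ {(E ⊓ ¬D)}
   clash {E, ¬E} at b — b ∈ (¬E ⊔ D)
2. Hence b : (¬E ⊔ D): entailed.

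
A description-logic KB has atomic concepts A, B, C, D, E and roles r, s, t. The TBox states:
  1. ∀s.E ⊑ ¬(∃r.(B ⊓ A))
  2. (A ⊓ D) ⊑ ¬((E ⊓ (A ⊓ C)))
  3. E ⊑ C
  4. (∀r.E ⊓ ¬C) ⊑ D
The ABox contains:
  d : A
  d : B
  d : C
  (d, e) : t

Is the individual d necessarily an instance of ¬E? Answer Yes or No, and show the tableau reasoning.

No

1. d : ¬E?  L(d) = {A, B, C} ∪ {E}
   open: L(d) ⊇ {A, B, C, E, ¬D, …} (+ ∃-successors) — d ∉ ¬E possible
2. Hence d : ¬E: not entailed.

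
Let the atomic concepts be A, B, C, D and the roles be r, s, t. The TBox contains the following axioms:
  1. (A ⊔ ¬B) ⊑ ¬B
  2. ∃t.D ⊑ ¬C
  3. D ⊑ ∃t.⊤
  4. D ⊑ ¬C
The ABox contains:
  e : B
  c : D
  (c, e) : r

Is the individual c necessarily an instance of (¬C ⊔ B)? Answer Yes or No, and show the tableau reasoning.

1. c : (¬C ⊔ B)?  L(c) = {D} ∪ {(C ⊓ ¬B)}
   clash {C, ¬C} at c — c ∈ (¬C ⊔ B)
2. Hence c : (¬C ⊔ B): entailed.

Yes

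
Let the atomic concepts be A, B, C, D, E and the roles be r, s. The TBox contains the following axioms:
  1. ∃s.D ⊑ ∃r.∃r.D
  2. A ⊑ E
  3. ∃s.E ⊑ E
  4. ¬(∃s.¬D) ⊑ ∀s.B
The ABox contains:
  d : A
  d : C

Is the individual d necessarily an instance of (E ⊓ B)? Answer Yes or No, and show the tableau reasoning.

No

1. d : (E ⊓ B)?  L(d) = {A, C} ∪ {(¬E ⊔ ¬B)}
   apply at d: A⊑E
   open: L(d) ⊇ {A, C, E, ¬B, ∀s.¬D, …} (+ ∃-successors) — d ∉ (E ⊓ B) possible
2. Hence d : (E ⊓ B): not entailed.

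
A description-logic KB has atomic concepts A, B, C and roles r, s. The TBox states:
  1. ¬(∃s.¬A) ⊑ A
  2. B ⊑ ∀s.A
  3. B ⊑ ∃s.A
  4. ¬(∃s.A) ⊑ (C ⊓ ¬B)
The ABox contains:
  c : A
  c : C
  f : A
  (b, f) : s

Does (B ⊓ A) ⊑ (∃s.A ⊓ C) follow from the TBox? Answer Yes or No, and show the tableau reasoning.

No

1. (B ⊓ A) ⊑ (∃s.A ⊓ C)  ⇔  ((B ⊓ A) ⊓ (∀s.¬A ⊔ ¬C)) unsat w.r.t. T
   apply at x₀: B⊑∀s.A; B⊑∃s.A
   open: L(x₀) ⊇ {A, B, ¬C, ∀s.A, ∃s.A} (+ ∃-successors)
2. Hence (B ⊓ A) ⊑ (∃s.A ⊓ C): not entailed.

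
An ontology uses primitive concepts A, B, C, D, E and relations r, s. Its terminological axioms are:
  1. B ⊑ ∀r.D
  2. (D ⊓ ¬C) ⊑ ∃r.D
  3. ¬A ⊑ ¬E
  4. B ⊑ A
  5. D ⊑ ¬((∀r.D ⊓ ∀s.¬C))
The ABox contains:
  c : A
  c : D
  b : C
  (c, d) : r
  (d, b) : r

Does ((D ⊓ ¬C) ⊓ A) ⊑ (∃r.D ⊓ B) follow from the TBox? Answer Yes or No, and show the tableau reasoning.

1. ((D ⊓ ¬C) ⊓ A) ⊑ (∃r.D ⊓ B)  ⇔  (((D ⊓ ¬C) ⊓ A) ⊓ (∀r.¬D ⊔ ¬B)) unsat w.r.t. T
   apply at x₀: (D ⊓ ¬C)⊑∃r.D; D⊑¬((∀r.D ⊓ ∀s.¬C))
   open: L(x₀) ⊇ {A, D, ¬B, ¬C, ∃r.D, …} (+ ∃-successors)
2. Hence ((D ⊓ ¬C) ⊓ A) ⊑ (∃r.D ⊓ B): not entailed.

No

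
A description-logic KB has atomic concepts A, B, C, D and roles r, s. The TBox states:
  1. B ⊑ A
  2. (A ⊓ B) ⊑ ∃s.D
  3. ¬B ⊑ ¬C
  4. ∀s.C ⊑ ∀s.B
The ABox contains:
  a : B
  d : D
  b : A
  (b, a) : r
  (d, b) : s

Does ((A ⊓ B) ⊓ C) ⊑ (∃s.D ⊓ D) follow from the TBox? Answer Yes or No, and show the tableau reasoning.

1. ((A ⊓ B) ⊓ C) ⊑ (∃s.D ⊓ D)  ⇔  (((A ⊓ B) ⊓ C) ⊓ (∀s.¬D ⊔ ¬D)) unsat w.r.t. T
   apply at x₀: (A ⊓ B)⊑∃s.D
   open: L(x₀) ⊇ {A, B, C, ¬D, ∃s.D, …} (+ ∃-successors)
2. Hence ((A ⊓ B) ⊓ C) ⊑ (∃s.D ⊓ D): not entailed.

No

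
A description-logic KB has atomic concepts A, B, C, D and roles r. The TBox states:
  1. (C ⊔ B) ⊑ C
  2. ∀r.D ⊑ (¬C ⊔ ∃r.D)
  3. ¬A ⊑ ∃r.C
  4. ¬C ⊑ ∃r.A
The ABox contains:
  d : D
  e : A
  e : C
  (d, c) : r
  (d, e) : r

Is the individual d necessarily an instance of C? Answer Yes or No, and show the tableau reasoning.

1. d : C?  L(d) = {D} ∪ {¬C}
   apply at d: ¬C⊑∃r.A
   open: L(d) ⊇ {A, D, ¬B, ¬C, ∃r.A, …} (+ ∃-successors) — d ∉ C possible
2. Hence d : C: not entailed.

No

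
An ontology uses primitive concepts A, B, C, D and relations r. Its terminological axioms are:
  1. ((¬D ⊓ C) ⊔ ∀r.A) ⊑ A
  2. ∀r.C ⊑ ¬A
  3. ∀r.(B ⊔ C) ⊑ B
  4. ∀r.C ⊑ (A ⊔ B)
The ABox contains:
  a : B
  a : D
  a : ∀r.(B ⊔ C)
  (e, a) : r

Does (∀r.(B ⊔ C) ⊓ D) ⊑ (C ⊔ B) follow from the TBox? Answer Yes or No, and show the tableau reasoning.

1. (∀r.(B ⊔ C) ⊓ D) ⊑ (C ⊔ B)  ⇔  ((∀r.(B ⊔ C) ⊓ D) ⊓ (¬C ⊓ ¬B)) unsat w.r.t. T
   all branches close; clash {B, ¬B} at x₀
2. Hence (∀r.(B ⊔ C) ⊓ D) ⊑ (C ⊔ B): entailed.

Yes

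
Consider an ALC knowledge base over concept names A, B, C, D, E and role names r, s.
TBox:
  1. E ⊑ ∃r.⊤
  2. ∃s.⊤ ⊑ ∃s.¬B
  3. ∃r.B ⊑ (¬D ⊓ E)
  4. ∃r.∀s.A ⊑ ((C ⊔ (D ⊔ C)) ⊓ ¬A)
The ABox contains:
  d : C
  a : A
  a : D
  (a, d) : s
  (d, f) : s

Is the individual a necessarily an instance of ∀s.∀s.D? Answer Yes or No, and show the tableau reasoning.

No

1. a : ∀s.∀s.D?  L(a) = {A, D} ∪ {∃s.∃s.¬D}
   open: L(a) ⊇ {A, D, ¬E, ∀r.¬B, ∀r.∃s.¬A, …} (+ ∃-successors) — a ∉ ∀s.∀s.D possible
2. Hence a : ∀s.∀s.D: not entailed.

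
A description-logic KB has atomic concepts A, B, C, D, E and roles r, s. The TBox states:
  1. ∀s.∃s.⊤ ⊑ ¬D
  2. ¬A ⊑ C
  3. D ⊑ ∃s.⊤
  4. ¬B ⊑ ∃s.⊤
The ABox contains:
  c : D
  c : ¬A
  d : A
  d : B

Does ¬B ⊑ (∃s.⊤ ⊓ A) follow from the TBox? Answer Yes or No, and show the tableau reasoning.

No

1. ¬B ⊑ (∃s.⊤ ⊓ A)  ⇔  (¬B ⊓ (∀s.⊥ ⊔ ¬A)) unsat w.r.t. T
   apply at x₀: ¬B⊑∃s.⊤
   open: L(x₀) ⊇ {C, ¬A, ¬B, ∃s.∀s.⊥, ∃s.⊤} (+ ∃-successors)
2. Hence ¬B ⊑ (∃s.⊤ ⊓ A): not entailed.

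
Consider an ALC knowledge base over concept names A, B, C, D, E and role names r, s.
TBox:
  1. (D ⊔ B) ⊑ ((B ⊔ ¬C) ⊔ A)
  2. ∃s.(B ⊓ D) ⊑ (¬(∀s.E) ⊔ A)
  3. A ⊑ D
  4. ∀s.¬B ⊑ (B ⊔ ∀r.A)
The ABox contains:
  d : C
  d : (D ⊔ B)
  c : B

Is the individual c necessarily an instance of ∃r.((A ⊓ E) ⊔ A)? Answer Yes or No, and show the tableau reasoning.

1. c : ∃r.((A ⊓ E) ⊔ A)?  L(c) = {B} ∪ {∀r.((¬A ⊔ ¬E) ⊓ ¬A)}
   open: L(c) ⊇ {B, ¬A, ∀r.((¬A ⊔ ¬E) ⊓ ¬A), ∀s.(¬B ⊔ ¬D), ∃s.B} (+ ∃-successors) — c ∉ ∃r.((A ⊓ E) ⊔ A) possible
2. Hence c : ∃r.((A ⊓ E) ⊔ A): not entailed.

No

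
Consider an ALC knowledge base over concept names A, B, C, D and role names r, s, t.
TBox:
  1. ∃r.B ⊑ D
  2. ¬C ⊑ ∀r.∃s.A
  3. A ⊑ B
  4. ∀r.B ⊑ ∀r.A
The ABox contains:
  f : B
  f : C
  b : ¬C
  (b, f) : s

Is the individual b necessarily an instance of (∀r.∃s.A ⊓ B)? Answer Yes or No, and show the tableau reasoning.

No

1. b : (∀r.∃s.A ⊓ B)?  L(b) = {¬C} ∪ {(∃r.∀s.¬A ⊔ ¬B)}
   apply at b: ¬C⊑∀r.∃s.A
   open: L(b) ⊇ {¬A, ¬B, ¬C, ∀r.¬B, ∀r.∃s.A, …} (+ ∃-successors) — b ∉ (∀r.∃s.A ⊓ B) possible
2. Hence b : (∀r.∃s.A ⊓ B): not entailed.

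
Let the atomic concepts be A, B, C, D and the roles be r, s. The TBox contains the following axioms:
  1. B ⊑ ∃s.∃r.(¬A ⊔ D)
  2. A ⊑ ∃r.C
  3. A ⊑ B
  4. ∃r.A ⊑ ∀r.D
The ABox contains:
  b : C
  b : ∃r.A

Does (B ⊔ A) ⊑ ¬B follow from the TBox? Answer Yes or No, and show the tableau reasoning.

No

1. (B ⊔ A) ⊑ ¬B  ⇔  ((B ⊔ A) ⊓ B) unsat w.r.t. T
   apply at x₀: B⊑∃s.∃r.(¬A ⊔ D)
   open: L(x₀) ⊇ {B, ¬A, ∀r.¬A, ∃s.∃r.(¬A ⊔ D)} (+ ∃-successors)
2. Hence (B ⊔ A) ⊑ ¬B: not entailed.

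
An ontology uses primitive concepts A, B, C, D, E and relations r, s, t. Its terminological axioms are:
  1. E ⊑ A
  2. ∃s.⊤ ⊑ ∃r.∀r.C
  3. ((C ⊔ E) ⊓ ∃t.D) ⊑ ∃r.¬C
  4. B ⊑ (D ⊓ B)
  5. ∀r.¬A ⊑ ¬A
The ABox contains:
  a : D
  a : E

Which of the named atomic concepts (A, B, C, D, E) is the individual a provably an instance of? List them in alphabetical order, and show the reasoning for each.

{A, D, E}

1. a : A?  L(a) = {D, E} ∪ {¬A}
   clash {A, ¬A} at a — a ∈ A
2. a : B?  L(a) = {D, E} ∪ {¬B}
   apply at a: E⊑A
   open: L(a) ⊇ {A, D, E, ¬B, ∀s.⊥, …} (+ ∃-successors) — a ∉ B possible
3. a : C?  L(a) = {D, E} ∪ {¬C}
   apply at a: E⊑A
   open: L(a) ⊇ {A, D, E, ¬B, ¬C, …} (+ ∃-successors) — a ∉ C possible
4. a : D?  L(a) = {D, E} ∪ {¬D}
   clash {D, ¬D} at a — a ∈ D
5. a : E?  L(a) = {D, E} ∪ {¬E}
   clash {E, ¬E} at a — a ∈ E
6. Entailed for a: {A, D, E}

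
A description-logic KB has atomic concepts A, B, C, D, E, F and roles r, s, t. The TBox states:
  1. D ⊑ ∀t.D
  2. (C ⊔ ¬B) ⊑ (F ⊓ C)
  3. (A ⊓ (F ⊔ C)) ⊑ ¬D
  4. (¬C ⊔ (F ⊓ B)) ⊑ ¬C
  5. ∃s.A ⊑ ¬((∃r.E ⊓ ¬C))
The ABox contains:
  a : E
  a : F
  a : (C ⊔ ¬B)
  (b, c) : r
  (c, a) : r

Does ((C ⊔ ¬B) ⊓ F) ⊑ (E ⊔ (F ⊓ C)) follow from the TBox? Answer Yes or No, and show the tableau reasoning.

1. ((C ⊔ ¬B) ⊓ F) ⊑ (E ⊔ (F ⊓ C))  ⇔  (((C ⊔ ¬B) ⊓ F) ⊓ (¬E ⊓ (¬F ⊔ ¬C))) unsat w.r.t. T
   all branches close; clash {C, ¬C} at x₀
2. Hence ((C ⊔ ¬B) ⊓ F) ⊑ (E ⊔ (F ⊓ C)): entailed.

Yes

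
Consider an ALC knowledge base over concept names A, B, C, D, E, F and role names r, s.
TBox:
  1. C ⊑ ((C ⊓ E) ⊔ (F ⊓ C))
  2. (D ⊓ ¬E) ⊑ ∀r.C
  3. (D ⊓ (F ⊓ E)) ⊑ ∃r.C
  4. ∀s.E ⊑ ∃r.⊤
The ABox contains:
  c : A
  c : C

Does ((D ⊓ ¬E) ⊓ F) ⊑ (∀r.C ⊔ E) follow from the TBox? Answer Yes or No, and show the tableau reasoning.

1. ((D ⊓ ¬E) ⊓ F) ⊑ (∀r.C ⊔ E)  ⇔  (((D ⊓ ¬E) ⊓ F) ⊓ (∃r.¬C ⊓ ¬E)) unsat w.r.t. T
   all branches close; clash {C, ¬C} at an ∃-successor
2. Hence ((D ⊓ ¬E) ⊓ F) ⊑ (∀r.C ⊔ E): entailed.

Yes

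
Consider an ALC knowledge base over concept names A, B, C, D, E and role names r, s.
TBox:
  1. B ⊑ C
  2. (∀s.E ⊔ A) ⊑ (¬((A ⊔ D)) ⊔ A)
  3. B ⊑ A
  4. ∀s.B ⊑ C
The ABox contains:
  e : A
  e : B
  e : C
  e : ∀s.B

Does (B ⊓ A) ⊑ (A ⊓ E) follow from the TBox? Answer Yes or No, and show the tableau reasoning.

No

1. (B ⊓ A) ⊑ (A ⊓ E)  ⇔  ((B ⊓ A) ⊓ (¬A ⊔ ¬E)) unsat w.r.t. T
   apply at x₀: B⊑C
   open: L(x₀) ⊇ {A, B, C, ¬E}
2. Hence (B ⊓ A) ⊑ (A ⊓ E): not entailed.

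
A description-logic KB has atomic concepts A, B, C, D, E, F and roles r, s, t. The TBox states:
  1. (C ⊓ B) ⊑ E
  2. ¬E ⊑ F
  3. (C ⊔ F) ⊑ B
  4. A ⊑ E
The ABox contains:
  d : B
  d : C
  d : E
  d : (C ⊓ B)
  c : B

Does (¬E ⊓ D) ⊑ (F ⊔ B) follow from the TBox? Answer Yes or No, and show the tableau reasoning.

1. (¬E ⊓ D) ⊑ (F ⊔ B)  ⇔  ((¬E ⊓ D) ⊓ (¬F ⊓ ¬B)) unsat w.r.t. T
   all branches close; clash {F, ¬F} at x₀
2. Hence (¬E ⊓ D) ⊑ (F ⊔ B): entailed.

Yes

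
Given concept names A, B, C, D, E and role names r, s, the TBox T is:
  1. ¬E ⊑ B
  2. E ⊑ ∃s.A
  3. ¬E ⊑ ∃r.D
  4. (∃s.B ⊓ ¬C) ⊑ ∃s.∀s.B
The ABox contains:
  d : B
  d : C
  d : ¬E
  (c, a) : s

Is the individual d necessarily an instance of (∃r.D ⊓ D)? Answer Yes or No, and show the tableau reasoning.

No

1. d : (∃r.D ⊓ D)?  L(d) = {B, C, ¬E} ∪ {(∀r.¬D ⊔ ¬D)}
   apply at d: ¬E⊑∃r.D
   open: L(d) ⊇ {B, C, ¬D, ¬E, ∃r.D} (+ ∃-successors) — d ∉ (∃r.D ⊓ D) possible
2. Hence d : (∃r.D ⊓ D): not entailed.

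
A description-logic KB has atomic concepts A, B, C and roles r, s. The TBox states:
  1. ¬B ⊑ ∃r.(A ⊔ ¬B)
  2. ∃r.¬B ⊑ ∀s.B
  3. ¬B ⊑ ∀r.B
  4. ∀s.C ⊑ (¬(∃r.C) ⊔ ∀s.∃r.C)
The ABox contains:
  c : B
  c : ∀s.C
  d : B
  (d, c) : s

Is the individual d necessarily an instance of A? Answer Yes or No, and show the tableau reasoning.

1. d : A?  L(d) = {B} ∪ {¬A}
   open: L(d) ⊇ {B, ¬A, ∀r.B, ∃s.¬C} (+ ∃-successors) — d ∉ A possible
2. Hence d : A: not entailed.

No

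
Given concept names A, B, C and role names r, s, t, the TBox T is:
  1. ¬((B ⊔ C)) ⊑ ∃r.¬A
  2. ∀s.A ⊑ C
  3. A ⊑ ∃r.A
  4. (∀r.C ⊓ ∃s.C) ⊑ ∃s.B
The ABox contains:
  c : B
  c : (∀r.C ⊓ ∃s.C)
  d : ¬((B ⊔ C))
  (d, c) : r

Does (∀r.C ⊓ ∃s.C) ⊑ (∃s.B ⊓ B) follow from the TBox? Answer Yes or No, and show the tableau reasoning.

No

1. (∀r.C ⊓ ∃s.C) ⊑ (∃s.B ⊓ B)  ⇔  ((∀r.C ⊓ ∃s.C) ⊓ (∀s.¬B ⊔ ¬B)) unsat w.r.t. T
   apply at x₀: (∀r.C ⊓ ∃s.C)⊑∃s.B
   open: L(x₀) ⊇ {C, ¬A, ¬B, ∀r.C, ∃s.B, …} (+ ∃-successors)
2. Hence (∀r.C ⊓ ∃s.C) ⊑ (∃s.B ⊓ B): not entailed.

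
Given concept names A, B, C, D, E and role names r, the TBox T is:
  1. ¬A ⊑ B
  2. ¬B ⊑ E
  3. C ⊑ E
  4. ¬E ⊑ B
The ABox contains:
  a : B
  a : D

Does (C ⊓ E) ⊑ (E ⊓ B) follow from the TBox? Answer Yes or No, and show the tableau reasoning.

1. (C ⊓ E) ⊑ (E ⊓ B)  ⇔  ((C ⊓ E) ⊓ (¬E ⊔ ¬B)) unsat w.r.t. T
   open: L(x₀) ⊇ {A, C, E, ¬B}
2. Hence (C ⊓ E) ⊑ (E ⊓ B): not entailed.

No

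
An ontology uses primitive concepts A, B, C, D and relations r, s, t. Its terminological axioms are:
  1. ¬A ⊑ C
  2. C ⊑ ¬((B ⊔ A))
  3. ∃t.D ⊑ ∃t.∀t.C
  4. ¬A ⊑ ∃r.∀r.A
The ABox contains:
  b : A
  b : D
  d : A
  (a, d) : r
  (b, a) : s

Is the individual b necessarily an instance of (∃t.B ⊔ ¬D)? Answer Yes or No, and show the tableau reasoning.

No

1. b : (∃t.B ⊔ ¬D)?  L(b) = {A, D} ∪ {(∀t.¬B ⊓ D)}
   open: L(b) ⊇ {A, D, ¬C, ∀t.¬B, ∀t.¬D} — b ∉ (∃t.B ⊔ ¬D) possible
2. Hence b : (∃t.B ⊔ ¬D): not entailed.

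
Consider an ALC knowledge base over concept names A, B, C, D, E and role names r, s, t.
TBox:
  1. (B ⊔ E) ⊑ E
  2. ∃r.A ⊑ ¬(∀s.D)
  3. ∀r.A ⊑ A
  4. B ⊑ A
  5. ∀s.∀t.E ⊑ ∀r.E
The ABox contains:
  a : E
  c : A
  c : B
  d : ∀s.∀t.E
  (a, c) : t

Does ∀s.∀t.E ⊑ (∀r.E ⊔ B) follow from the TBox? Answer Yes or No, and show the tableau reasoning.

Yes

1. ∀s.∀t.E ⊑ (∀r.E ⊔ B)  ⇔  (∀s.∀t.E ⊓ (∃r.¬E ⊓ ¬B)) unsat w.r.t. T
   all branches close; clash {E, ¬E} at an ∃-successor
2. Hence ∀s.∀t.E ⊑ (∀r.E ⊔ B): entailed.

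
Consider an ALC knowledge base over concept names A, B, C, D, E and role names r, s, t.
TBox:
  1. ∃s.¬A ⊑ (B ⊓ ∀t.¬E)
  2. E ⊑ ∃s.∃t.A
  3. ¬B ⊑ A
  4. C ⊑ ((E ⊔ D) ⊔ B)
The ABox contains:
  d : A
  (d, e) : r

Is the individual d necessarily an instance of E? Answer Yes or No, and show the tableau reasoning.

No

1. d : E?  L(d) = {A} ∪ {¬E}
   open: L(d) ⊇ {A, ¬C, ¬E, ∀s.A} — d ∉ E possible
2. Hence d : E: not entailed.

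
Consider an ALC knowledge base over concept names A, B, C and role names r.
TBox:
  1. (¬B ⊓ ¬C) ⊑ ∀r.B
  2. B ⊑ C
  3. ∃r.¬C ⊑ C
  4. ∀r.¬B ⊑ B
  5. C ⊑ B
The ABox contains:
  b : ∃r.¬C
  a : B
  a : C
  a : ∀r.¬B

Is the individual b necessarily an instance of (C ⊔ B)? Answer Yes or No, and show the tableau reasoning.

Yes

1. b : (C ⊔ B)?  L(b) = {∃r.¬C} ∪ {(¬C ⊓ ¬B)}
   clash {C, ¬C} at b — b ∈ (C ⊔ B)
2. Hence b : (C ⊔ B): entailed.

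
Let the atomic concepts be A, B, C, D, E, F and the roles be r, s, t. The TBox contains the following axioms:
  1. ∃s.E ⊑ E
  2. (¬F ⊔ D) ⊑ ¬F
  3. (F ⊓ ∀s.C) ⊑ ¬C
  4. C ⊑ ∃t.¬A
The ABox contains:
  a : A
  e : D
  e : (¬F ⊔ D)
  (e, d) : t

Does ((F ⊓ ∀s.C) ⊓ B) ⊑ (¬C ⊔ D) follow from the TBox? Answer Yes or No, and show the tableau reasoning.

1. ((F ⊓ ∀s.C) ⊓ B) ⊑ (¬C ⊔ D)  ⇔  (((F ⊓ ∀s.C) ⊓ B) ⊓ (C ⊓ ¬D)) unsat w.r.t. T
   all branches close; clash {F, ¬F} at x₀
2. Hence ((F ⊓ ∀s.C) ⊓ B) ⊑ (¬C ⊔ D): entailed.

Yes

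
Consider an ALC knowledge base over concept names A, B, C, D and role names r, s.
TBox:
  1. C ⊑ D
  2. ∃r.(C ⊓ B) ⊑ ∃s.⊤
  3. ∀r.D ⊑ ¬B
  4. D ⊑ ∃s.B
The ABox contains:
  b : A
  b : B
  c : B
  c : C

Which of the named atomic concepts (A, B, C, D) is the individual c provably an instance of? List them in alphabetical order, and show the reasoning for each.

1. c : A?  L(c) = {B, C} ∪ {¬A}
   apply at c: C⊑D
   open: L(c) ⊇ {B, C, D, ¬A, ∀r.(¬C ⊔ ¬B), …} (+ ∃-successors) — c ∉ A possible
2. c : B?  L(c) = {B, C} ∪ {¬B}
   clash {B, ¬B} at c — c ∈ B
3. c : C?  L(c) = {B, C} ∪ {¬C}
   clash {C, ¬C} at c — c ∈ C
4. c : D?  L(c) = {B, C} ∪ {¬D}
   clash {D, ¬D} at c — c ∈ D
5. Entailed for c: {B, C, D}

{B, C, D}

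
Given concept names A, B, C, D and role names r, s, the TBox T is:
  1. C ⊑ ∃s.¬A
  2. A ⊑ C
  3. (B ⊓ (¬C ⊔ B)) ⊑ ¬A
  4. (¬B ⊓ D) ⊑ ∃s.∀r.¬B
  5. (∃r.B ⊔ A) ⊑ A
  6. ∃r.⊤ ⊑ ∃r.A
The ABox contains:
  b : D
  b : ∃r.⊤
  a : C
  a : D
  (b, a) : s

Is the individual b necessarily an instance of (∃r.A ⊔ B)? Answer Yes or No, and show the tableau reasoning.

Yes

1. b : (∃r.A ⊔ B)?  L(b) = {D, ∃r.⊤} ∪ {(∀r.¬A ⊓ ¬B)}
   clash {A, ¬A} at b — b ∈ (∃r.A ⊔ B)
2. Hence b : (∃r.A ⊔ B): entailed.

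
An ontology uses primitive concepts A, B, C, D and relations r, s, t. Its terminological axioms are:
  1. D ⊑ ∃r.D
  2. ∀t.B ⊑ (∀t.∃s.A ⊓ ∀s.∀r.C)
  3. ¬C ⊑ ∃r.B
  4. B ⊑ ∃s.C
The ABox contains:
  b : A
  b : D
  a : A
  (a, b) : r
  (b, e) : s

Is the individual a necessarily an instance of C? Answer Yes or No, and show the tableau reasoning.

No

1. a : C?  L(a) = {A} ∪ {¬C}
   apply at a: ¬C⊑∃r.B
   open: L(a) ⊇ {A, ¬B, ¬C, ¬D, ∃r.B, …} (+ ∃-successors) — a ∉ C possible
2. Hence a : C: not entailed.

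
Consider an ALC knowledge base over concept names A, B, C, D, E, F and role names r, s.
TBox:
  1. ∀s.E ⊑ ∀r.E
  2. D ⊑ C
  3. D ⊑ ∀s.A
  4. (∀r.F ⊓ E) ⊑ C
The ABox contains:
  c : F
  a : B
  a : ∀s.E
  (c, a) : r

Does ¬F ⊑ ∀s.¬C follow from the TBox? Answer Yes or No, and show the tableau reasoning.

No

1. ¬F ⊑ ∀s.¬C  ⇔  (¬F ⊓ ∃s.C) unsat w.r.t. T
   open: L(x₀) ⊇ {¬D, ¬F, ∃r.¬F, ∃s.C, ∃s.¬E} (+ ∃-successors)
2. Hence ¬F ⊑ ∀s.¬C: not entailed.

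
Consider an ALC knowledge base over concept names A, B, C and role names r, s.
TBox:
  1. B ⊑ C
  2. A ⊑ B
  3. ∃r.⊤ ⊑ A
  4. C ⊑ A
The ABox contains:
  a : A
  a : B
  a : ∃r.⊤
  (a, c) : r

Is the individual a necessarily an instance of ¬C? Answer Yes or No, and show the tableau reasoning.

1. a : ¬C?  L(a) = {A, B, ∃r.⊤} ∪ {C}
   open: L(a) ⊇ {A, B, C, ∃r.⊤} (+ ∃-successors) — a ∉ ¬C possible
2. Hence a : ¬C: not entailed.

No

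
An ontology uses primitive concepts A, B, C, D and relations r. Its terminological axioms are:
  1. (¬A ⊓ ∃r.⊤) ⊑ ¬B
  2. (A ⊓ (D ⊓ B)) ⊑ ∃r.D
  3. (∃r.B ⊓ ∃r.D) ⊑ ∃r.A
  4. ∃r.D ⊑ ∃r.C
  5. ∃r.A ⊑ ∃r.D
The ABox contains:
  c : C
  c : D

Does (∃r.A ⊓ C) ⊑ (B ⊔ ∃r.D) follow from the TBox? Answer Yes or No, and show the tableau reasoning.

Yes

1. (∃r.A ⊓ C) ⊑ (B ⊔ ∃r.D)  ⇔  ((∃r.A ⊓ C) ⊓ (¬B ⊓ ∀r.¬D)) unsat w.r.t. T
   all branches close; clash {D, ¬D} at an ∃-successor
2. Hence (∃r.A ⊓ C) ⊑ (B ⊔ ∃r.D): entailed.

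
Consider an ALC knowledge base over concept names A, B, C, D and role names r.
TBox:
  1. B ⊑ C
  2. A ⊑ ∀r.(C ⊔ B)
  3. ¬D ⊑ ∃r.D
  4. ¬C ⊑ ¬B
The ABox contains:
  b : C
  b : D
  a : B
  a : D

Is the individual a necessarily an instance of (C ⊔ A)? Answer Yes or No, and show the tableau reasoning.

1. a : (C ⊔ A)?  L(a) = {B, D} ∪ {(¬C ⊓ ¬A)}
   clash {B, ¬B} at a — a ∈ (C ⊔ A)
2. Hence a : (C ⊔ A): entailed.

Yes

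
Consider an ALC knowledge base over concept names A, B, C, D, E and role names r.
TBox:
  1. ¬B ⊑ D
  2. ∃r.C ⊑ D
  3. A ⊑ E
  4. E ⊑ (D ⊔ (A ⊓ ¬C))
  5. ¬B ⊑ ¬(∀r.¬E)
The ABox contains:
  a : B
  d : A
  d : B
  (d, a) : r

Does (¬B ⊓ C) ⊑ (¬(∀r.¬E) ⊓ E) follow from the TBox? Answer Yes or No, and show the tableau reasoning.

1. (¬B ⊓ C) ⊑ (¬(∀r.¬E) ⊓ E)  ⇔  ((¬B ⊓ C) ⊓ (∀r.¬E ⊔ ¬E)) unsat w.r.t. T
   apply at x₀: ¬B⊑D; ¬B⊑¬(∀r.¬E)
   open: L(x₀) ⊇ {C, D, ¬A, ¬B, ¬E, …} (+ ∃-successors)
2. Hence (¬B ⊓ C) ⊑ (¬(∀r.¬E) ⊓ E): not entailed.

No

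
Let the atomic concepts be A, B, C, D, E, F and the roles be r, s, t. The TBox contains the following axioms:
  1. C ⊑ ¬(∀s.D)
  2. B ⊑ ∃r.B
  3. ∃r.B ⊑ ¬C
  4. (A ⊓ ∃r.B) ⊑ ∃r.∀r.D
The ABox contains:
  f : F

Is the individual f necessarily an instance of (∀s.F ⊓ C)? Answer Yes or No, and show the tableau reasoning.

1. f : (∀s.F ⊓ C)?  L(f) = {F} ∪ {(∃s.¬F ⊔ ¬C)}
   open: L(f) ⊇ {F, ¬A, ¬B, ¬C} — f ∉ (∀s.F ⊓ C) possible
2. Hence f : (∀s.F ⊓ C): not entailed.

No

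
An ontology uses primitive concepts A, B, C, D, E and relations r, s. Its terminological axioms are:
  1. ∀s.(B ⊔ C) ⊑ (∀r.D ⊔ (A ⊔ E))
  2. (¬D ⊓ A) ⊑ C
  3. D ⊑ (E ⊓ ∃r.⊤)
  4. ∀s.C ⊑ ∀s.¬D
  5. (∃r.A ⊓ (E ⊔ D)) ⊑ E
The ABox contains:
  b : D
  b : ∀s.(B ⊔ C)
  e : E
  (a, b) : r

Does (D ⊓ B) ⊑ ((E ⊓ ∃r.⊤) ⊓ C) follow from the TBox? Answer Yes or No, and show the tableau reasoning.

No

1. (D ⊓ B) ⊑ ((E ⊓ ∃r.⊤) ⊓ C)  ⇔  ((D ⊓ B) ⊓ ((¬E ⊔ ∀r.⊥) ⊔ ¬C)) unsat w.r.t. T
   apply at x₀: D⊑(E ⊓ ∃r.⊤)
   open: L(x₀) ⊇ {B, D, E, ¬C, ∃r.⊤, …} (+ ∃-successors)
2. Hence (D ⊓ B) ⊑ ((E ⊓ ∃r.⊤) ⊓ C): not entailed.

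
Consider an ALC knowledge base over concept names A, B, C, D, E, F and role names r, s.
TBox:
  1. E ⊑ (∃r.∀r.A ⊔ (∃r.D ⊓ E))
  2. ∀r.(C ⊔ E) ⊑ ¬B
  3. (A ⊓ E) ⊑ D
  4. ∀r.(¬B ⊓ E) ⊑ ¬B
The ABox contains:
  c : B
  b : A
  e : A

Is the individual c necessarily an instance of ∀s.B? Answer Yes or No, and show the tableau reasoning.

1. c : ∀s.B?  L(c) = {B} ∪ {∃s.¬B}
   open: L(c) ⊇ {B, ¬A, ¬E, ∃r.(B ⊔ ¬E), ∃r.(¬C ⊓ ¬E), …} (+ ∃-successors) — c ∉ ∀s.B possible
2. Hence c : ∀s.B: not entailed.

No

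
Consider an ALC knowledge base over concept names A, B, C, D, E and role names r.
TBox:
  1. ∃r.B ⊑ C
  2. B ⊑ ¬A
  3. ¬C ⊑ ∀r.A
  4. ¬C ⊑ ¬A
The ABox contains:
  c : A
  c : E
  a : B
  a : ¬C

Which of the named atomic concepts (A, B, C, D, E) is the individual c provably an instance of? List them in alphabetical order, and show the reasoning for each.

1. c : A?  L(c) = {A, E} ∪ {¬A}
   clash {A, ¬A} at c — c ∈ A
2. c : B?  L(c) = {A, E} ∪ {¬B}
   open: L(c) ⊇ {A, C, E, ¬B} — c ∉ B possible
3. c : C?  L(c) = {A, E} ∪ {¬C}
   clash {A, ¬A} at c — c ∈ C
4. c : D?  L(c) = {A, E} ∪ {¬D}
   open: L(c) ⊇ {A, C, E, ¬B, ¬D} — c ∉ D possible
5. c : E?  L(c) = {A, E} ∪ {¬E}
   clash {E, ¬E} at c — c ∈ E
6. Entailed for c: {A, C, E}

{A, C, E}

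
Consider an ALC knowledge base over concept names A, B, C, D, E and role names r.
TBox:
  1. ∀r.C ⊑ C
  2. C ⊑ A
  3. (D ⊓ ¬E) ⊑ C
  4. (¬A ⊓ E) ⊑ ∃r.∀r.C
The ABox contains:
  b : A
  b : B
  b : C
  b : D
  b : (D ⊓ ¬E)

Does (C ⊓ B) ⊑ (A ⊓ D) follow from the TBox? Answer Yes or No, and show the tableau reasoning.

No

1. (C ⊓ B) ⊑ (A ⊓ D)  ⇔  ((C ⊓ B) ⊓ (¬A ⊔ ¬D)) unsat w.r.t. T
   apply at x₀: C⊑A
   open: L(x₀) ⊇ {A, B, C, ¬D}
2. Hence (C ⊓ B) ⊑ (A ⊓ D): not entailed.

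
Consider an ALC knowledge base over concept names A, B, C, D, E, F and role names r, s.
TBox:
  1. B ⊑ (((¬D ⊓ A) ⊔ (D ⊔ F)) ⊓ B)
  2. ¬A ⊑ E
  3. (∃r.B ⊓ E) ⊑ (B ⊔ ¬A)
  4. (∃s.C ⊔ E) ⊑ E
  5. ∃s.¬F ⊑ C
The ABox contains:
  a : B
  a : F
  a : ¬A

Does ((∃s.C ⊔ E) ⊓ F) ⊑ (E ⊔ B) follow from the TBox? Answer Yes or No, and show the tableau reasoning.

1. ((∃s.C ⊔ E) ⊓ F) ⊑ (E ⊔ B)  ⇔  (((∃s.C ⊔ E) ⊓ F) ⊓ (¬E ⊓ ¬B)) unsat w.r.t. T
   all branches close; clash {E, ¬E} at x₀
2. Hence ((∃s.C ⊔ E) ⊓ F) ⊑ (E ⊔ B): entailed.

Yes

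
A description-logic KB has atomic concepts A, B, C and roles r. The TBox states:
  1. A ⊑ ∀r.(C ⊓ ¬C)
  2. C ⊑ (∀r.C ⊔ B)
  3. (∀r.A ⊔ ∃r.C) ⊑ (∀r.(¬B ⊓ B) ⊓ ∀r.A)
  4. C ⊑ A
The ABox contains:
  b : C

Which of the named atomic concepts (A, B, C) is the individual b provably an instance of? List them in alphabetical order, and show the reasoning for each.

{A, C}

1. b : A?  L(b) = {C} ∪ {¬A}
   clash {A, ¬A} at b — b ∈ A
2. b : B?  L(b) = {C} ∪ {¬B}
   apply at b: C⊑(∀r.C ⊔ B); C⊑A
   open: L(b) ⊇ {A, C, ¬B, ∀r.(C ⊓ ¬C), ∀r.(¬B ⊓ B), …} — b ∉ B possible
3. b : C?  L(b) = {C} ∪ {¬C}
   clash {C, ¬C} at b — b ∈ C
4. Entailed for b: {A, C}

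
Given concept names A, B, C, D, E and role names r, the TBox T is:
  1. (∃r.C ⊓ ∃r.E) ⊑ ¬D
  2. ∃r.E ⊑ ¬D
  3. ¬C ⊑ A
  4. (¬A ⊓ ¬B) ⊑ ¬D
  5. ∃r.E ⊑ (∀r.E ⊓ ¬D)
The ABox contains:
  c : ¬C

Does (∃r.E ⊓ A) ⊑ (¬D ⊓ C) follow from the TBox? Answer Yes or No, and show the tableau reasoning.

1. (∃r.E ⊓ A) ⊑ (¬D ⊓ C)  ⇔  ((∃r.E ⊓ A) ⊓ (D ⊔ ¬C)) unsat w.r.t. T
   apply at x₀: ∃r.E⊑¬D; ∃r.E⊑(∀r.E ⊓ ¬D)
   open: L(x₀) ⊇ {A, ¬C, ¬D, ∀r.E, ∃r.E} (+ ∃-successors)
2. Hence (∃r.E ⊓ A) ⊑ (¬D ⊓ C): not entailed.

No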